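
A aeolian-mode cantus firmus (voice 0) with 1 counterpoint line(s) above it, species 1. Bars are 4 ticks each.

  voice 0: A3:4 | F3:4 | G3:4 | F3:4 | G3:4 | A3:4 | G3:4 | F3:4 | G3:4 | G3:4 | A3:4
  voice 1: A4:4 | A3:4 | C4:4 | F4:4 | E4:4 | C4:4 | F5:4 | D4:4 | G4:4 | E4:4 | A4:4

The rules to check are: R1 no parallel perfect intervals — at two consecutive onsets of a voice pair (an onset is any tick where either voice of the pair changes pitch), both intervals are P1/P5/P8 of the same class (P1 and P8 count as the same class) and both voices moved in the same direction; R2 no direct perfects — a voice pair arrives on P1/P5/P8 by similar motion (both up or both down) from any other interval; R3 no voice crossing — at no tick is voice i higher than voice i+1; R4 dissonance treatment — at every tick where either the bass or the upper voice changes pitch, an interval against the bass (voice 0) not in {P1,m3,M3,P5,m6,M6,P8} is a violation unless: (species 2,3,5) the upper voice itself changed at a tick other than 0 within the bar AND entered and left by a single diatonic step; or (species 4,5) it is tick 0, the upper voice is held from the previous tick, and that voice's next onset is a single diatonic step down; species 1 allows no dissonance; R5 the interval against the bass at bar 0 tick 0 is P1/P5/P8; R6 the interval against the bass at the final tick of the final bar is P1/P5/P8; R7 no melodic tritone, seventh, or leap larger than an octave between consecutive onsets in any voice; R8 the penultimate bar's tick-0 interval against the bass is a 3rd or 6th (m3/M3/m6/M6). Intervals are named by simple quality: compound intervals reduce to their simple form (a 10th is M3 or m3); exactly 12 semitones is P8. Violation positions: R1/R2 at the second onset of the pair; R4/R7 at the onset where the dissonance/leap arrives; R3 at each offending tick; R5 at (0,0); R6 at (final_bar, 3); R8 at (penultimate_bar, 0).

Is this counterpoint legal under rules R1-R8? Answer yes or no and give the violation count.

No (6 violations)

bar 0: v0=A3 v1=A4 (P8)
bar 1: v0=F3 v1=A3 (M3)
bar 2: v0=G3 v1=C4 (P4)
bar 3: v0=F3 v1=F4 (P8)
bar 4: v0=G3 v1=E4 (M6)
bar 5: v0=A3 v1=C4 (m3)
bar 6: v0=G3 v1=F5 (m7)
bar 7: v0=F3 v1=D4 (M6)
bar 8: v0=G3 v1=G4 (P8)
bar 9: v0=G3 v1=E4 (M6)
bar 10: v0=A3 v1=A4 (P8)
  R4 @ bar2.0: G3/C4 P4 untreated
  R4 @ bar6.0: G3/F5 m7 untreated
  R7 @ bar6.0: C4->F5 leap 17st
  R7 @ bar7.0: F5->D4 leap 15st
  R2 @ bar8.0: F3/D4 M6 -> G3/G4 P8 similar
  R2 @ bar10.0: G3/E4 M6 -> A3/A4 P8 similar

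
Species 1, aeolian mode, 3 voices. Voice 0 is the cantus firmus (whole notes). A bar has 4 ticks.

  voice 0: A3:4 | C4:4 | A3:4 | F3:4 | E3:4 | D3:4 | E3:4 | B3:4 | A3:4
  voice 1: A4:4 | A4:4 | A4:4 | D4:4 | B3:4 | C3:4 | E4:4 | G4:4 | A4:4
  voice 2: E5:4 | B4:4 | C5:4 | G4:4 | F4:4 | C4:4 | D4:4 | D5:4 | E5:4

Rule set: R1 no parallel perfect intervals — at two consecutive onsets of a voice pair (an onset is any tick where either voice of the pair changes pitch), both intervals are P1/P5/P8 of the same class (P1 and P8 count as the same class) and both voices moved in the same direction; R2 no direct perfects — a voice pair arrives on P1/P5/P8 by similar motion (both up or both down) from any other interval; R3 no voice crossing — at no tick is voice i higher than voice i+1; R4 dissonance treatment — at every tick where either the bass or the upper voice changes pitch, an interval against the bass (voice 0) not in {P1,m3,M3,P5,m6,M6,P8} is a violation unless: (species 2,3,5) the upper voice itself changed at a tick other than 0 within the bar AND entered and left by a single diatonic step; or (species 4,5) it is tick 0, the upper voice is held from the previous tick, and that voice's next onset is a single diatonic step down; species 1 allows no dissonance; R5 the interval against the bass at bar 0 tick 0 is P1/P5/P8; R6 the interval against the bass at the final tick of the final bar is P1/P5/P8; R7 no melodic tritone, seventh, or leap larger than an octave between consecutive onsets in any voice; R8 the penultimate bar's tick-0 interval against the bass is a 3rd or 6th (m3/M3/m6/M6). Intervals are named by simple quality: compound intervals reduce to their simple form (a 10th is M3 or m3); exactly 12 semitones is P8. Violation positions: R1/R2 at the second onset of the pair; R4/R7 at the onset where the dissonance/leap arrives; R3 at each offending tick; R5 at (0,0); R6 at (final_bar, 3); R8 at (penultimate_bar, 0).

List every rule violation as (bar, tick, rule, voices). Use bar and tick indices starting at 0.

(1, 0, R4, (0, 2))
(3, 0, R4, (0, 2))
(4, 0, R2, (0, 1))
(4, 0, R4, (0, 2))
(5, 0, R2, (1, 2))
(5, 0, R3, (0, 1))
(5, 0, R4, (0, 1))
(5, 0, R4, (0, 2))
(5, 0, R7, (1,))
(5, 1, R3, (0, 1))
(5, 2, R3, (0, 1))
(5, 3, R3, (0, 1))
(6, 0, R2, (0, 1))
(6, 0, R3, (1, 2))
(6, 0, R4, (0, 2))
(6, 0, R7, (1,))
(6, 1, R3, (1, 2))
(6, 2, R3, (1, 2))
(6, 3, R3, (1, 2))
(7, 0, R2, (1, 2))
(8, 0, R1, (1, 2))

bar 0: v0=A3 v1=A4 v2=E5 downbeat P5
bar 1: v0=C4 v1=A4 v2=B4 downbeat M7
bar 2: v0=A3 v1=A4 v2=C5 downbeat m3
bar 3: v0=F3 v1=D4 v2=G4 downbeat M2
bar 4: v0=E3 v1=B3 v2=F4 downbeat m2
bar 5: v0=D3 v1=C3 v2=C4 downbeat m7
bar 6: v0=E3 v1=E4 v2=D4 downbeat m7
bar 7: v0=B3 v1=G4 v2=D5 downbeat m3
bar 8: v0=A3 v1=A4 v2=E5 downbeat P5
  -> R4 @ bar 1 tick 0 v(0, 2): C4/B4 M7 untreated
  -> R4 @ bar 3 tick 0 v(0, 2): F3/G4 M2 untreated
  -> R2 @ bar 4 tick 0 v(0, 1): F3/D4 M6 -> E3/B3 P5 similar
  -> R4 @ bar 4 tick 0 v(0, 2): E3/F4 m2 untreated
  -> R2 @ bar 5 tick 0 v(1, 2): B3/F4 TT -> C3/C4 P8 similar
  -> R3 @ bar 5 tick 0 v(0, 1): D3 above C3
  -> R4 @ bar 5 tick 0 v(0, 1): D3/C3 M2 untreated
  -> R4 @ bar 5 tick 0 v(0, 2): D3/C4 m7 untreated
  -> R7 @ bar 5 tick 0 v(1,): B3->C3 leap 11st
  -> R3 @ bar 5 tick 1 v(0, 1): D3 above C3
  -> R3 @ bar 5 tick 2 v(0, 1): D3 above C3
  -> R3 @ bar 5 tick 3 v(0, 1): D3 above C3
  -> R2 @ bar 6 tick 0 v(0, 1): D3/C3 M2 -> E3/E4 P8 similar
  -> R3 @ bar 6 tick 0 v(1, 2): E4 above D4
  -> R4 @ bar 6 tick 0 v(0, 2): E3/D4 m7 untreated
  -> R7 @ bar 6 tick 0 v(1,): C3->E4 leap 16st
  -> R3 @ bar 6 tick 1 v(1, 2): E4 above D4
  -> R3 @ bar 6 tick 2 v(1, 2): E4 above D4
  -> R3 @ bar 6 tick 3 v(1, 2): E4 above D4
  -> R2 @ bar 7 tick 0 v(1, 2): E4/D4 M2 -> G4/D5 P5 similar
  -> R1 @ bar 8 tick 0 v(1, 2): G4/D5 P5 -> A4/E5 P5 similar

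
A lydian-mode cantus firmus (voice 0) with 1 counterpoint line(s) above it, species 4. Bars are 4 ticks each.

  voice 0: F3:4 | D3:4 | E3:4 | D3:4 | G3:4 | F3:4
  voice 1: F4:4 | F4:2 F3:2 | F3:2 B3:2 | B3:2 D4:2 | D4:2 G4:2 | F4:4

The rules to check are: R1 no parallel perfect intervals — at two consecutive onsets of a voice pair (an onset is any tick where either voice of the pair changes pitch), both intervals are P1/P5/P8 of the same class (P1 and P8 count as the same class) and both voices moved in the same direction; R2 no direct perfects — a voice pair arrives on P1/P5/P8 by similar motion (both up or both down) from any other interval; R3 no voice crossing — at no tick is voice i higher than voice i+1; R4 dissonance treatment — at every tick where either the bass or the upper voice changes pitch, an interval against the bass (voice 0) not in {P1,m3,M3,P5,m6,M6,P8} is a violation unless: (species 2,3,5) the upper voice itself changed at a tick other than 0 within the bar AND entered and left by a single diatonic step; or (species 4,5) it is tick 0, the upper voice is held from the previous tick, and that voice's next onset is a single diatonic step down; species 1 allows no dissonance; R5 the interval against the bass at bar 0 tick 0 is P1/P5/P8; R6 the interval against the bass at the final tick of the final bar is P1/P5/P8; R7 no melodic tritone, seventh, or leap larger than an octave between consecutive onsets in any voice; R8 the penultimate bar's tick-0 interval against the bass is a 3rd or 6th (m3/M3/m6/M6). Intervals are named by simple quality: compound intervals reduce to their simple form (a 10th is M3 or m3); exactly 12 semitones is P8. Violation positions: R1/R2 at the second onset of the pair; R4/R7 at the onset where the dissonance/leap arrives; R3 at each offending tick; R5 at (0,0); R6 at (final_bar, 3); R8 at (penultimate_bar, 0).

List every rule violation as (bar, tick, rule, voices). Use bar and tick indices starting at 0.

bar 0: v0=F3 v1=F4 downbeat P8
bar 1: v0=D3 v1=F4 downbeat m3
bar 2: v0=E3 v1=F3 downbeat m2
bar 3: v0=D3 v1=B3 downbeat M6
bar 4: v0=G3 v1=D4 downbeat P5
bar 5: v0=F3 v1=F4 downbeat P8
  -> R4 @ bar 2 tick 0 v(0, 1): E3/F3 m2 untreated
  -> R7 @ bar 2 tick 2 v(1,): F3->B3 leap 6st
  -> R8 @ bar 4 tick 0 v(0, 1): penult P5 not 3rd/6th
  -> R1 @ bar 5 tick 0 v(0, 1): G3/G4 P8 -> F3/F4 P8 similar

(2, 0, R4, (0, 1))
(2, 2, R7, (1,))
(4, 0, R8, (0, 1))
(5, 0, R1, (0, 1))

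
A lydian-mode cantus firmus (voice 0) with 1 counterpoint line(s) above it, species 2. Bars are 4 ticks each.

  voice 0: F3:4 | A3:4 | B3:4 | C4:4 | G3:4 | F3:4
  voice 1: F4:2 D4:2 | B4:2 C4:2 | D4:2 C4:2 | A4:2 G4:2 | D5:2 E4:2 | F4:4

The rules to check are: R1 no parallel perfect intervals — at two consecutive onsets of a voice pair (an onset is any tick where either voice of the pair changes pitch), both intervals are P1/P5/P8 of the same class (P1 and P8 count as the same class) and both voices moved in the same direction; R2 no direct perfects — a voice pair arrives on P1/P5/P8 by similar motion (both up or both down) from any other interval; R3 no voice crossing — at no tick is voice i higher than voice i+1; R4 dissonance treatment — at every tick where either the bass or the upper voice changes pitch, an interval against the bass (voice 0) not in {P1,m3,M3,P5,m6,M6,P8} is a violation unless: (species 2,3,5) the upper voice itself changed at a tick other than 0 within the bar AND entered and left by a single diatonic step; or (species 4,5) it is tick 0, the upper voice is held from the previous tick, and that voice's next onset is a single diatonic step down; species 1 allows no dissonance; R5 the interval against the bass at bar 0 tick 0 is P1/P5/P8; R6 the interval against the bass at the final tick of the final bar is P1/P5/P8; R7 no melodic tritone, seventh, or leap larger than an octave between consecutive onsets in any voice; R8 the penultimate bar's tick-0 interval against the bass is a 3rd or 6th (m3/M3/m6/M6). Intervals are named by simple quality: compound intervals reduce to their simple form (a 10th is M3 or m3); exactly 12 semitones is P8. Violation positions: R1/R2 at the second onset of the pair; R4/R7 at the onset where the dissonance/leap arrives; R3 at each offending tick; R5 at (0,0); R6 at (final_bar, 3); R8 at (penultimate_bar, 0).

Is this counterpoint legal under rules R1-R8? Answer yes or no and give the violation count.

No (5 violations)

bar 0: v0=F3 v1=F4 (P8)
bar 1: v0=A3 v1=B4 (M2)
bar 2: v0=B3 v1=D4 (m3)
bar 3: v0=C4 v1=A4 (M6)
bar 4: v0=G3 v1=D5 (P5)
bar 5: v0=F3 v1=F4 (P8)
  R4 @ bar1.0: A3/B4 M2 untreated
  R7 @ bar1.2: B4->C4 leap 11st
  R4 @ bar2.2: B3/C4 m2 untreated
  R8 @ bar4.0: penult P5 not 3rd/6th
  R7 @ bar4.2: D5->E4 leap 10st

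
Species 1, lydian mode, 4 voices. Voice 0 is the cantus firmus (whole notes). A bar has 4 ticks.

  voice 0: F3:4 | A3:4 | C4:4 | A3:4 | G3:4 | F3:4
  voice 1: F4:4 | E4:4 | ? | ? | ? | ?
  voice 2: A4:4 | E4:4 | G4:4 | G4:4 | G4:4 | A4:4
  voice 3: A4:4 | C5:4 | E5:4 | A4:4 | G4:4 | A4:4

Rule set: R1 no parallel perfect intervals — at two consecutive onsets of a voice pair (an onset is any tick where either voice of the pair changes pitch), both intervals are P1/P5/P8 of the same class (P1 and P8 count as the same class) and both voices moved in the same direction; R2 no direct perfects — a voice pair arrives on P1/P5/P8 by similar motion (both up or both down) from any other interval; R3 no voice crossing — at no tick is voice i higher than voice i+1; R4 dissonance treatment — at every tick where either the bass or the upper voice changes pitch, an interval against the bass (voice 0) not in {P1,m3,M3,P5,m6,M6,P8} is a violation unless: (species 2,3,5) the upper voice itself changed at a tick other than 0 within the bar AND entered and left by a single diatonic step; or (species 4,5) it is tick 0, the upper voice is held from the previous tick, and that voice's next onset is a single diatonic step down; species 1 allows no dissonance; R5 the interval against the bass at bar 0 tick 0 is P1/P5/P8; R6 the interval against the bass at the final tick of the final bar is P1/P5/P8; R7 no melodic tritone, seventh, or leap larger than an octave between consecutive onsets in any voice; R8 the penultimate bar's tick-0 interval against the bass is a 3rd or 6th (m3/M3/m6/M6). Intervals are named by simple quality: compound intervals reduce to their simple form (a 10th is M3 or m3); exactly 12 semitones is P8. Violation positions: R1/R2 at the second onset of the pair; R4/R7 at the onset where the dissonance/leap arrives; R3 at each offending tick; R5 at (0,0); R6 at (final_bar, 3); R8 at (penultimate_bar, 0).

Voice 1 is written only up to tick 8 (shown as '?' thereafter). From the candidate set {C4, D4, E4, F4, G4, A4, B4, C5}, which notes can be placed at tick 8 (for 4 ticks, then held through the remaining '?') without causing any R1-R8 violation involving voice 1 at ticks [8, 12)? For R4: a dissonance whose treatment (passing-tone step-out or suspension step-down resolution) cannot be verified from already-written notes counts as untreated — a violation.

{C4, E4}

C4: legal
D4: violates R4
E4: legal
F4: violates R4
G4: violates R1
A4: violates R2,R3
B4: violates R3,R4
C5: violates R2,R3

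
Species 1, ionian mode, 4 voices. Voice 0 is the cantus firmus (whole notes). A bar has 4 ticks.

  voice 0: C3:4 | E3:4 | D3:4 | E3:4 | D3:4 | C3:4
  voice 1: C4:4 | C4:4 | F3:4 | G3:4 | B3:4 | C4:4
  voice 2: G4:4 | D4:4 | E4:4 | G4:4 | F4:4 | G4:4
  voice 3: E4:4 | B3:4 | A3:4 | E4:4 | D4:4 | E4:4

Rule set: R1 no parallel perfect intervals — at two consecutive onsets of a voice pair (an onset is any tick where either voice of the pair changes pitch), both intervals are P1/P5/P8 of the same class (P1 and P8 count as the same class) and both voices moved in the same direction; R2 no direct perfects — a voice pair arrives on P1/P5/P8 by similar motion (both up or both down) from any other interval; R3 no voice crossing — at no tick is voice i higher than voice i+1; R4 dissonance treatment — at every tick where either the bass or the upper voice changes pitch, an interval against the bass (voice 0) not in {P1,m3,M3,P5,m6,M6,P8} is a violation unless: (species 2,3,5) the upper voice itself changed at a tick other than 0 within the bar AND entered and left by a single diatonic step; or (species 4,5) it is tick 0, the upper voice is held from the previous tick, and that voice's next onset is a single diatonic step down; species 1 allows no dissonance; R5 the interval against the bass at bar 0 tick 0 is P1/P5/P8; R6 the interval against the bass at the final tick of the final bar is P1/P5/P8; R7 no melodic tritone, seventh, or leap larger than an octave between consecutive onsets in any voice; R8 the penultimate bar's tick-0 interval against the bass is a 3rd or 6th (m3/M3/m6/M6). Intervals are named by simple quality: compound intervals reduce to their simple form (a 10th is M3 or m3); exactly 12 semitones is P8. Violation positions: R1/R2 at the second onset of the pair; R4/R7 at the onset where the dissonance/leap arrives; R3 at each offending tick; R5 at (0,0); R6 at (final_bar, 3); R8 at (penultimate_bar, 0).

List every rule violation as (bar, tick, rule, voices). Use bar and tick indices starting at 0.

bar 0: v0=C3 v1=C4 v2=G4 v3=E4 downbeat M3
bar 1: v0=E3 v1=C4 v2=D4 v3=B3 downbeat P5
bar 2: v0=D3 v1=F3 v2=E4 v3=A3 downbeat P5
bar 3: v0=E3 v1=G3 v2=G4 v3=E4 downbeat P8
bar 4: v0=D3 v1=B3 v2=F4 v3=D4 downbeat P8
bar 5: v0=C3 v1=C4 v2=G4 v3=E4 downbeat M3
  -> R3 @ bar 0 tick 0 v(2, 3): G4 above E4
  -> R5 @ bar 0 tick 0 v(0, 3): opens on M3
  -> R3 @ bar 0 tick 1 v(2, 3): G4 above E4
  -> R3 @ bar 0 tick 2 v(2, 3): G4 above E4
  -> R3 @ bar 0 tick 3 v(2, 3): G4 above E4
  -> R3 @ bar 1 tick 0 v(2, 3): D4 above B3
  -> R4 @ bar 1 tick 0 v(0, 2): E3/D4 m7 untreated
  -> R3 @ bar 1 tick 1 v(2, 3): D4 above B3
  -> R3 @ bar 1 tick 2 v(2, 3): D4 above B3
  -> R3 @ bar 1 tick 3 v(2, 3): D4 above B3
  -> R1 @ bar 2 tick 0 v(0, 3): E3/B3 P5 -> D3/A3 P5 similar
  -> R3 @ bar 2 tick 0 v(2, 3): E4 above A3
  -> R4 @ bar 2 tick 0 v(0, 2): D3/E4 M2 untreated
  -> R3 @ bar 2 tick 1 v(2, 3): E4 above A3
  -> R3 @ bar 2 tick 2 v(2, 3): E4 above A3
  -> R3 @ bar 2 tick 3 v(2, 3): E4 above A3
  -> R2 @ bar 3 tick 0 v(0, 3): D3/A3 P5 -> E3/E4 P8 similar
  -> R2 @ bar 3 tick 0 v(1, 2): F3/E4 M7 -> G3/G4 P8 similar
  -> R3 @ bar 3 tick 0 v(2, 3): G4 above E4
  -> R3 @ bar 3 tick 1 v(2, 3): G4 above E4
  -> R3 @ bar 3 tick 2 v(2, 3): G4 above E4
  -> R3 @ bar 3 tick 3 v(2, 3): G4 above E4
  -> R1 @ bar 4 tick 0 v(0, 3): E3/E4 P8 -> D3/D4 P8 similar
  -> R3 @ bar 4 tick 0 v(2, 3): F4 above D4
  -> R8 @ bar 4 tick 0 v(0, 3): penult P8 not 3rd/6th
  -> R3 @ bar 4 tick 1 v(2, 3): F4 above D4
  -> R3 @ bar 4 tick 2 v(2, 3): F4 above D4
  -> R3 @ bar 4 tick 3 v(2, 3): F4 above D4
  -> R2 @ bar 5 tick 0 v(1, 2): B3/F4 TT -> C4/G4 P5 similar
  -> R3 @ bar 5 tick 0 v(2, 3): G4 above E4
  -> R3 @ bar 5 tick 1 v(2, 3): G4 above E4
  -> R3 @ bar 5 tick 2 v(2, 3): G4 above E4
  -> R3 @ bar 5 tick 3 v(2, 3): G4 above E4
  -> R6 @ bar 5 tick 3 v(0, 3): closes on M3

(0, 0, R3, (2, 3))
(0, 0, R5, (0, 3))
(0, 1, R3, (2, 3))
(0, 2, R3, (2, 3))
(0, 3, R3, (2, 3))
(1, 0, R3, (2, 3))
(1, 0, R4, (0, 2))
(1, 1, R3, (2, 3))
(1, 2, R3, (2, 3))
(1, 3, R3, (2, 3))
(2, 0, R1, (0, 3))
(2, 0, R3, (2, 3))
(2, 0, R4, (0, 2))
(2, 1, R3, (2, 3))
(2, 2, R3, (2, 3))
(2, 3, R3, (2, 3))
(3, 0, R2, (0, 3))
(3, 0, R2, (1, 2))
(3, 0, R3, (2, 3))
(3, 1, R3, (2, 3))
(3, 2, R3, (2, 3))
(3, 3, R3, (2, 3))
(4, 0, R1, (0, 3))
(4, 0, R3, (2, 3))
(4, 0, R8, (0, 3))
(4, 1, R3, (2, 3))
(4, 2, R3, (2, 3))
(4, 3, R3, (2, 3))
(5, 0, R2, (1, 2))
(5, 0, R3, (2, 3))
(5, 1, R3, (2, 3))
(5, 2, R3, (2, 3))
(5, 3, R3, (2, 3))
(5, 3, R6, (0, 3))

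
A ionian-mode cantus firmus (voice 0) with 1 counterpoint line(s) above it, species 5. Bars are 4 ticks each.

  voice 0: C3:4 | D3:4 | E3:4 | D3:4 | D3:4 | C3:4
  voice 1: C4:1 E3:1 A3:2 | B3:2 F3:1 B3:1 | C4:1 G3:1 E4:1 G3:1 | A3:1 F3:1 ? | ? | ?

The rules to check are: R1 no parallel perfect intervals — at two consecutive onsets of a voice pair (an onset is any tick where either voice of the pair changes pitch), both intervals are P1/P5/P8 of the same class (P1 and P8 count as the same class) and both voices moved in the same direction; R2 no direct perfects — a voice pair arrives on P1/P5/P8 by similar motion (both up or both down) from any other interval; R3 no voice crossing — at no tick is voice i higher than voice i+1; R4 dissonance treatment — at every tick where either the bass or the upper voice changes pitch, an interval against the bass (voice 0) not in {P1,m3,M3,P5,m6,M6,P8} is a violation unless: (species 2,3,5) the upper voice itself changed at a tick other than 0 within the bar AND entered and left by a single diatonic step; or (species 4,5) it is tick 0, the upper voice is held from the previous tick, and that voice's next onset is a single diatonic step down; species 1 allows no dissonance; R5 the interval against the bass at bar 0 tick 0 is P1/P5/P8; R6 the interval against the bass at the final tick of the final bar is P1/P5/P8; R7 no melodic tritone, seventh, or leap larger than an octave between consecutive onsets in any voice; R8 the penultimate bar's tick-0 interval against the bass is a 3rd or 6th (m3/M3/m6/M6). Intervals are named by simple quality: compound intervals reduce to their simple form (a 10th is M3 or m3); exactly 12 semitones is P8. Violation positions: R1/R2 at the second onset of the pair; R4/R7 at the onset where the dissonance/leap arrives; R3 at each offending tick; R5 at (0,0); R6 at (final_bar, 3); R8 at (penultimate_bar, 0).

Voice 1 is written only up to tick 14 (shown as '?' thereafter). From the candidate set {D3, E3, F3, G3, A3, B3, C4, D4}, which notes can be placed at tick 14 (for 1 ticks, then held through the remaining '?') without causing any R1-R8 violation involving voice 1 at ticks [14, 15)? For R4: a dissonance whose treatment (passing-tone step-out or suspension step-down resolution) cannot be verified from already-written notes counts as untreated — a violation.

D3: legal
E3: violates R4
F3: legal
G3: violates R4
A3: legal
B3: violates R7
C4: violates R4
D4: legal

{A3, D3, D4, F3}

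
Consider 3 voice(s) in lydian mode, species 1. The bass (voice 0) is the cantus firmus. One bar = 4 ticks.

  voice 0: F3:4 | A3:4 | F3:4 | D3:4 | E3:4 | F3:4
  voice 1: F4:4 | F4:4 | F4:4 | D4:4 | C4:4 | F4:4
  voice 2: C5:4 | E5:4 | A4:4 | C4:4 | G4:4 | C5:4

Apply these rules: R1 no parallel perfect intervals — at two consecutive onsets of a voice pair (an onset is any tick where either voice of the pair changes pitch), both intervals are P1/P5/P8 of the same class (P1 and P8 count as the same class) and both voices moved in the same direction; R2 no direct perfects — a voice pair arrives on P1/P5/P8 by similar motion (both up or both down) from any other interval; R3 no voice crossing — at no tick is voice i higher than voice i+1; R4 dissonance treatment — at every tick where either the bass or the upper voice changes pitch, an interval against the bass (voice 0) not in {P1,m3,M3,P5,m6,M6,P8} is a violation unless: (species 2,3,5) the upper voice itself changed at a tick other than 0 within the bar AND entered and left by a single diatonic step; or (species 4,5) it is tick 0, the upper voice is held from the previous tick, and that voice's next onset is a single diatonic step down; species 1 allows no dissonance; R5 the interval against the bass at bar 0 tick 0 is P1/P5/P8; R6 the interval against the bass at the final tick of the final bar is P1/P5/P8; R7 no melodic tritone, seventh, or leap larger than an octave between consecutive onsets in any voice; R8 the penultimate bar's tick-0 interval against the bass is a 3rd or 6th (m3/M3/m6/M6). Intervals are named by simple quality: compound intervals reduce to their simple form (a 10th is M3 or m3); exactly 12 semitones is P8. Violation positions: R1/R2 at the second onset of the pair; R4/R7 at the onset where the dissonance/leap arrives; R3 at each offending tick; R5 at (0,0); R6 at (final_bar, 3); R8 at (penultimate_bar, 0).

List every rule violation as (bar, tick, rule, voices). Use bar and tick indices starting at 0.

(1, 0, R1, (0, 2))
(3, 0, R1, (0, 1))
(3, 0, R3, (1, 2))
(3, 0, R4, (0, 2))
(3, 1, R3, (1, 2))
(3, 2, R3, (1, 2))
(3, 3, R3, (1, 2))
(5, 0, R1, (1, 2))
(5, 0, R2, (0, 1))
(5, 0, R2, (0, 2))

bar 0: v0=F3 v1=F4 v2=C5 downbeat P5
bar 1: v0=A3 v1=F4 v2=E5 downbeat P5
bar 2: v0=F3 v1=F4 v2=A4 downbeat M3
bar 3: v0=D3 v1=D4 v2=C4 downbeat m7
bar 4: v0=E3 v1=C4 v2=G4 downbeat m3
bar 5: v0=F3 v1=F4 v2=C5 downbeat P5
  -> R1 @ bar 1 tick 0 v(0, 2): F3/C5 P5 -> A3/E5 P5 similar
  -> R1 @ bar 3 tick 0 v(0, 1): F3/F4 P8 -> D3/D4 P8 similar
  -> R3 @ bar 3 tick 0 v(1, 2): D4 above C4
  -> R4 @ bar 3 tick 0 v(0, 2): D3/C4 m7 untreated
  -> R3 @ bar 3 tick 1 v(1, 2): D4 above C4
  -> R3 @ bar 3 tick 2 v(1, 2): D4 above C4
  -> R3 @ bar 3 tick 3 v(1, 2): D4 above C4
  -> R1 @ bar 5 tick 0 v(1, 2): C4/G4 P5 -> F4/C5 P5 similar
  -> R2 @ bar 5 tick 0 v(0, 1): E3/C4 m6 -> F3/F4 P8 similar
  -> R2 @ bar 5 tick 0 v(0, 2): E3/G4 m3 -> F3/C5 P5 similar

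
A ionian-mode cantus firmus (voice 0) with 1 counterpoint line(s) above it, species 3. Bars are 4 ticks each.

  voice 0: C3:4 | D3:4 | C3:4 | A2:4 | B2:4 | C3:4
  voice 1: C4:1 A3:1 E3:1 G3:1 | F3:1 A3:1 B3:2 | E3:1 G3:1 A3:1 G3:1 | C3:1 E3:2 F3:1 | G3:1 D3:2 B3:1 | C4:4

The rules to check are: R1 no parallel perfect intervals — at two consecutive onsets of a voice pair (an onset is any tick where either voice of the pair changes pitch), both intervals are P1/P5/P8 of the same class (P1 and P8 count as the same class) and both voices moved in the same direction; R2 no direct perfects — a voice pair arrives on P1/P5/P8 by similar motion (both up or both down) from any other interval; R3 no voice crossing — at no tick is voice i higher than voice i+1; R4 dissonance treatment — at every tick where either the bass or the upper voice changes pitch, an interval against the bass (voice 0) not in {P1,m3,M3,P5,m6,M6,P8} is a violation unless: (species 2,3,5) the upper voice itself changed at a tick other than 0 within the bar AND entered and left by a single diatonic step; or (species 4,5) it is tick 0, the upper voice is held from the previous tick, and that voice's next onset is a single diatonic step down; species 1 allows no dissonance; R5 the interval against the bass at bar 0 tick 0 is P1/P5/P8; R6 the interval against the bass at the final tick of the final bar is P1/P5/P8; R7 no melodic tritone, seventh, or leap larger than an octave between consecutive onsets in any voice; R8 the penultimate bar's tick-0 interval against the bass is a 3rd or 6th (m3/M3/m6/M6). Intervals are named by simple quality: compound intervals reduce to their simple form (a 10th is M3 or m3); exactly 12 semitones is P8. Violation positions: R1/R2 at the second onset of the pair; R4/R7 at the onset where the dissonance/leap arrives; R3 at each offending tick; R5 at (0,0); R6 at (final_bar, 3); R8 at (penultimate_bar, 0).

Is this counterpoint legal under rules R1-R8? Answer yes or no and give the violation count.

bar 0: v0=C3 v1=C4 (P8)
bar 1: v0=D3 v1=F3 (m3)
bar 2: v0=C3 v1=E3 (M3)
bar 3: v0=A2 v1=C3 (m3)
bar 4: v0=B2 v1=G3 (m6)
bar 5: v0=C3 v1=C4 (P8)
  R1 @ bar5.0: B2/B3 P8 -> C3/C4 P8 similar

No (1 violations)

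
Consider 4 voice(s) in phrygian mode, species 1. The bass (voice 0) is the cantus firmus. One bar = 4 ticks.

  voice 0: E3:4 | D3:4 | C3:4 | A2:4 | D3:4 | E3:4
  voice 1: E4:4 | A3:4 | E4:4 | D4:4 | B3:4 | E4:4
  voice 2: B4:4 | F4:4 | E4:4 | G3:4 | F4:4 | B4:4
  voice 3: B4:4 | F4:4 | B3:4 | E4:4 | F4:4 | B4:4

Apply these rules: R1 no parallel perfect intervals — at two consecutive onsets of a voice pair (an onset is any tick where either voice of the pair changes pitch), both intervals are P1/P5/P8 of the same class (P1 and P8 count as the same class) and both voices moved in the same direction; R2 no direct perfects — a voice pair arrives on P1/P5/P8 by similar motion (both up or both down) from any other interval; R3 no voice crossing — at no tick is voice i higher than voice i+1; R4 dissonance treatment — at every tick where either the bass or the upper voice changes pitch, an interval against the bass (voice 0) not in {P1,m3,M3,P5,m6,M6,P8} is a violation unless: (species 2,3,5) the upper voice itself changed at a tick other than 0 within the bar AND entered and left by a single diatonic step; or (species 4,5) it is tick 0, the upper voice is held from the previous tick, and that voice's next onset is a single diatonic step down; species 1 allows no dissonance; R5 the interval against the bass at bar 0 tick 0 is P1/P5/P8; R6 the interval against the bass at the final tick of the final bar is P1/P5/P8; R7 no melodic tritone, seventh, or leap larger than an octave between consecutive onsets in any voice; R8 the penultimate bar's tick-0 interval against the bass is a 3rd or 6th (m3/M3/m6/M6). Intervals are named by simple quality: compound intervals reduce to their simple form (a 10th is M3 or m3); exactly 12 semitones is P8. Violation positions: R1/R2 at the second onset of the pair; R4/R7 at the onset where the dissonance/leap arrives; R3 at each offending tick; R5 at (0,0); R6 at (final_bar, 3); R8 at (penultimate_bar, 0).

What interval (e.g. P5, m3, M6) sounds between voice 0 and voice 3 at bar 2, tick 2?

voice 0=C3 voice 3=B3 -> M7

M7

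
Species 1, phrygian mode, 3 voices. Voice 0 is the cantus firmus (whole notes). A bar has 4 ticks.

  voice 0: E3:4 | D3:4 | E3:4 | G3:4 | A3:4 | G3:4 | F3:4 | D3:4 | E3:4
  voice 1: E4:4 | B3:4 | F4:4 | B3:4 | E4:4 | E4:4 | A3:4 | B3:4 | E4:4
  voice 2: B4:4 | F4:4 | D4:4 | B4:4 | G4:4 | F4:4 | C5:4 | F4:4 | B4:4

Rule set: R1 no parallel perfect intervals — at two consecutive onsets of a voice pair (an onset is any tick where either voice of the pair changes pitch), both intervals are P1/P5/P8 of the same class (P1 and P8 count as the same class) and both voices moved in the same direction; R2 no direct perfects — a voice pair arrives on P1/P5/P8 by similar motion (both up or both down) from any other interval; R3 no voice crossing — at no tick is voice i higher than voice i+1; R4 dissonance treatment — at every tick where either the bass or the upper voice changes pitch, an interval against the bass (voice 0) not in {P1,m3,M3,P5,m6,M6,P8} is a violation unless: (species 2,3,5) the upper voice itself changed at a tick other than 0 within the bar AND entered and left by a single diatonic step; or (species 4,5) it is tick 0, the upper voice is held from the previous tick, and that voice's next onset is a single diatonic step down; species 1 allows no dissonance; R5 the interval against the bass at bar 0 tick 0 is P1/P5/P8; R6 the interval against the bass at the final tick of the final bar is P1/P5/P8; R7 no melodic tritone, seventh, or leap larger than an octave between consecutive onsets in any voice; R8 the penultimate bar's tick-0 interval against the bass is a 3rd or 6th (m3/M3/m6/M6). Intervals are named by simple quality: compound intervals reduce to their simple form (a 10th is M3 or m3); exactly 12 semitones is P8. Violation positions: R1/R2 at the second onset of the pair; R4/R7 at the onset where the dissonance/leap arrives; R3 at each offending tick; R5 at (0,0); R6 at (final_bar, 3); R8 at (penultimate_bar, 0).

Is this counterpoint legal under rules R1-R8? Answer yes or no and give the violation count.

bar 0: v0=E3 v1=E4 v2=B4 (P5)
bar 1: v0=D3 v1=B3 v2=F4 (m3)
bar 2: v0=E3 v1=F4 v2=D4 (m7)
bar 3: v0=G3 v1=B3 v2=B4 (M3)
bar 4: v0=A3 v1=E4 v2=G4 (m7)
bar 5: v0=G3 v1=E4 v2=F4 (m7)
bar 6: v0=F3 v1=A3 v2=C5 (P5)
bar 7: v0=D3 v1=B3 v2=F4 (m3)
bar 8: v0=E3 v1=E4 v2=B4 (P5)
  R7 @ bar1.0: B4->F4 leap 6st
  R3 @ bar2.0: F4 above D4
  R4 @ bar2.0: E3/F4 m2 untreated
  R4 @ bar2.0: E3/D4 m7 untreated
  R7 @ bar2.0: B3->F4 leap 6st
  R3 @ bar2.1: F4 above D4
  R3 @ bar2.2: F4 above D4
  R3 @ bar2.3: F4 above D4
  R7 @ bar3.0: F4->B3 leap 6st
  R2 @ bar4.0: G3/B3 M3 -> A3/E4 P5 similar
  R4 @ bar4.0: A3/G4 m7 untreated
  R4 @ bar5.0: G3/F4 m7 untreated
  R2 @ bar8.0: D3/B3 M6 -> E3/E4 P8 similar
  R2 @ bar8.0: D3/F4 m3 -> E3/B4 P5 similar
  R2 @ bar8.0: B3/F4 TT -> E4/B4 P5 similar
  R7 @ bar8.0: F4->B4 leap 6st

No (16 violations)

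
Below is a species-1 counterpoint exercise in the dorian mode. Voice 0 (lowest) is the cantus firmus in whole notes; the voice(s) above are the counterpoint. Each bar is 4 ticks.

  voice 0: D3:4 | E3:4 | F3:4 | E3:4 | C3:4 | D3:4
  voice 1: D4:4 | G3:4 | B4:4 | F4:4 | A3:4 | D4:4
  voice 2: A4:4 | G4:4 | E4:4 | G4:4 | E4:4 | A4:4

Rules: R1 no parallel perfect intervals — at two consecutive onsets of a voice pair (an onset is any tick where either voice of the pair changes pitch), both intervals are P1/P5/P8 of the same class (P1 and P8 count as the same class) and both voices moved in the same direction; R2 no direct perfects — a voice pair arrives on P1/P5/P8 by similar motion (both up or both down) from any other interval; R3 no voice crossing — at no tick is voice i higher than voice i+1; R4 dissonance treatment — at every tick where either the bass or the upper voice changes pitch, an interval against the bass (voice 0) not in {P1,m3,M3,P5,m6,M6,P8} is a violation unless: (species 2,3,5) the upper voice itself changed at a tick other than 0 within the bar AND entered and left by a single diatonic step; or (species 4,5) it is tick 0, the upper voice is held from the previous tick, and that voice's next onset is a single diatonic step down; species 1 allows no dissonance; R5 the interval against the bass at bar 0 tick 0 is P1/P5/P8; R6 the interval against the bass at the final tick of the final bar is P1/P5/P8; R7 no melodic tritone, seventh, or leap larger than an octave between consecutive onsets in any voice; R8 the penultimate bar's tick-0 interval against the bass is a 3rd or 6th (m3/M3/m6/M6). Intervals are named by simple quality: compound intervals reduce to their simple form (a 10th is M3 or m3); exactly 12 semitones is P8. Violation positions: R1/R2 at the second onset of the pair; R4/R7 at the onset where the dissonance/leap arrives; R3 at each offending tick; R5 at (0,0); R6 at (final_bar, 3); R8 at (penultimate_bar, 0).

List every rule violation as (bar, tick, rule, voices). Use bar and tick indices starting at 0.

(1, 0, R2, (1, 2))
(2, 0, R3, (1, 2))
(2, 0, R4, (0, 1))
(2, 0, R4, (0, 2))
(2, 0, R7, (1,))
(2, 1, R3, (1, 2))
(2, 2, R3, (1, 2))
(2, 3, R3, (1, 2))
(3, 0, R4, (0, 1))
(3, 0, R7, (1,))
(4, 0, R2, (1, 2))
(5, 0, R1, (1, 2))
(5, 0, R2, (0, 1))
(5, 0, R2, (0, 2))

bar 0: v0=D3 v1=D4 v2=A4 downbeat P5
bar 1: v0=E3 v1=G3 v2=G4 downbeat m3
bar 2: v0=F3 v1=B4 v2=E4 downbeat M7
bar 3: v0=E3 v1=F4 v2=G4 downbeat m3
bar 4: v0=C3 v1=A3 v2=E4 downbeat M3
bar 5: v0=D3 v1=D4 v2=A4 downbeat P5
  -> R2 @ bar 1 tick 0 v(1, 2): D4/A4 P5 -> G3/G4 P8 similar
  -> R3 @ bar 2 tick 0 v(1, 2): B4 above E4
  -> R4 @ bar 2 tick 0 v(0, 1): F3/B4 TT untreated
  -> R4 @ bar 2 tick 0 v(0, 2): F3/E4 M7 untreated
  -> R7 @ bar 2 tick 0 v(1,): G3->B4 leap 16st
  -> R3 @ bar 2 tick 1 v(1, 2): B4 above E4
  -> R3 @ bar 2 tick 2 v(1, 2): B4 above E4
  -> R3 @ bar 2 tick 3 v(1, 2): B4 above E4
  -> R4 @ bar 3 tick 0 v(0, 1): E3/F4 m2 untreated
  -> R7 @ bar 3 tick 0 v(1,): B4->F4 leap 6st
  -> R2 @ bar 4 tick 0 v(1, 2): F4/G4 M2 -> A3/E4 P5 similar
  -> R1 @ bar 5 tick 0 v(1, 2): A3/E4 P5 -> D4/A4 P5 similar
  -> R2 @ bar 5 tick 0 v(0, 1): C3/A3 M6 -> D3/D4 P8 similar
  -> R2 @ bar 5 tick 0 v(0, 2): C3/E4 M3 -> D3/A4 P5 similar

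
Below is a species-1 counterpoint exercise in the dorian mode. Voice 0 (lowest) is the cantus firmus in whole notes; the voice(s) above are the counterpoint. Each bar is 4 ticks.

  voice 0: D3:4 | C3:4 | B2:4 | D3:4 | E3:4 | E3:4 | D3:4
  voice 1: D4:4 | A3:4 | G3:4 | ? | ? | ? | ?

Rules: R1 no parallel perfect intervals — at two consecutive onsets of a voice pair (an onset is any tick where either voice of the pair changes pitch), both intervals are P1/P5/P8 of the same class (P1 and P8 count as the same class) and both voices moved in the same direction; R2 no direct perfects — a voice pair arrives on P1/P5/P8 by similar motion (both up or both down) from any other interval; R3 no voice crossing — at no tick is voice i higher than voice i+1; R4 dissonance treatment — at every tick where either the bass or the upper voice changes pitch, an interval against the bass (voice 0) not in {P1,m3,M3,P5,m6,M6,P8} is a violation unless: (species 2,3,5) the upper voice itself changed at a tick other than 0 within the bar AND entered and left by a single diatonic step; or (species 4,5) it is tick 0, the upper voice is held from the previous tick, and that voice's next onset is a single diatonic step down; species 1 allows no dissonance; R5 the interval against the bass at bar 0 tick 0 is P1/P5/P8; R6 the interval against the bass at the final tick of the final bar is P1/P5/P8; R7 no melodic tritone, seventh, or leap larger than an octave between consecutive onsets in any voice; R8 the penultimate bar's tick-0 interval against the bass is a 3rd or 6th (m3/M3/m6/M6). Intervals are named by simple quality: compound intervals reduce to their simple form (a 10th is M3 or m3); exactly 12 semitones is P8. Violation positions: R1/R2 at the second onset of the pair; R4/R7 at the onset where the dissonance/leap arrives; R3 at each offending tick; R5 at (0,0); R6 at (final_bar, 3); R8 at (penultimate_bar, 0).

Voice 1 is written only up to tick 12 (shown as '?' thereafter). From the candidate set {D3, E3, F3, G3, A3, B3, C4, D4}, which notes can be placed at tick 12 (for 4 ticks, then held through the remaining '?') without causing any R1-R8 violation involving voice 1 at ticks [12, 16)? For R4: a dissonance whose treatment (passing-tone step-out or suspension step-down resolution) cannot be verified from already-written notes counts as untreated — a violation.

{B3, D3, F3}

D3: legal
E3: violates R4
F3: legal
G3: violates R4
A3: violates R2
B3: legal
C4: violates R4
D4: violates R2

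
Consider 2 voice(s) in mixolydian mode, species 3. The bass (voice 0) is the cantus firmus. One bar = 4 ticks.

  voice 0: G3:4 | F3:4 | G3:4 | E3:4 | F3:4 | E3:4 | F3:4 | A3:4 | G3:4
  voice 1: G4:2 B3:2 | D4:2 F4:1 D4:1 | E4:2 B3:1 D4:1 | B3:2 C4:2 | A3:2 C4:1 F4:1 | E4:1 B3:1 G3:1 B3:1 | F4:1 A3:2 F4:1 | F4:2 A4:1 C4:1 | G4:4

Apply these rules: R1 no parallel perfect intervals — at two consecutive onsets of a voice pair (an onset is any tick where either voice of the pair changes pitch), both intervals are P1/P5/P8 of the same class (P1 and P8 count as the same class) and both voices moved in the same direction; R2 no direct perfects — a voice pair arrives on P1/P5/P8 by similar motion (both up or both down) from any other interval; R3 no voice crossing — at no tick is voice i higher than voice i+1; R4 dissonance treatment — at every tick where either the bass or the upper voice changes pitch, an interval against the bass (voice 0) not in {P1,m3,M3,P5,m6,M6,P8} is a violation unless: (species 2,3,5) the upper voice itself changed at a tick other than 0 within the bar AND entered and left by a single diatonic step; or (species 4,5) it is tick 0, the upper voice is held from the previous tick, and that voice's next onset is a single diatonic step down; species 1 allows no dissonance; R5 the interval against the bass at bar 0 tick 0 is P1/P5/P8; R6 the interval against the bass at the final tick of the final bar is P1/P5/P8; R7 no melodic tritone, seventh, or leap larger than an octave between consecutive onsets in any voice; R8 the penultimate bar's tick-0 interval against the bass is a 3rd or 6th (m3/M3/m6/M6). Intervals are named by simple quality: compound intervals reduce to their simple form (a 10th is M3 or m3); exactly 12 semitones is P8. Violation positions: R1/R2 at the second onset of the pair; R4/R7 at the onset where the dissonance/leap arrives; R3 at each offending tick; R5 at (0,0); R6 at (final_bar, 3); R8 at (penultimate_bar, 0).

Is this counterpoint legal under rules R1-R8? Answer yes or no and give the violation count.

No (4 violations)

bar 0: v0=G3 v1=G4 (P8)
bar 1: v0=F3 v1=D4 (M6)
bar 2: v0=G3 v1=E4 (M6)
bar 3: v0=E3 v1=B3 (P5)
bar 4: v0=F3 v1=A3 (M3)
bar 5: v0=E3 v1=E4 (P8)
bar 6: v0=F3 v1=F4 (P8)
bar 7: v0=A3 v1=F4 (m6)
bar 8: v0=G3 v1=G4 (P8)
  R1 @ bar3.0: G3/D4 P5 -> E3/B3 P5 similar
  R1 @ bar5.0: F3/F4 P8 -> E3/E4 P8 similar
  R2 @ bar6.0: E3/B3 P5 -> F3/F4 P8 similar
  R7 @ bar6.0: B3->F4 leap 6st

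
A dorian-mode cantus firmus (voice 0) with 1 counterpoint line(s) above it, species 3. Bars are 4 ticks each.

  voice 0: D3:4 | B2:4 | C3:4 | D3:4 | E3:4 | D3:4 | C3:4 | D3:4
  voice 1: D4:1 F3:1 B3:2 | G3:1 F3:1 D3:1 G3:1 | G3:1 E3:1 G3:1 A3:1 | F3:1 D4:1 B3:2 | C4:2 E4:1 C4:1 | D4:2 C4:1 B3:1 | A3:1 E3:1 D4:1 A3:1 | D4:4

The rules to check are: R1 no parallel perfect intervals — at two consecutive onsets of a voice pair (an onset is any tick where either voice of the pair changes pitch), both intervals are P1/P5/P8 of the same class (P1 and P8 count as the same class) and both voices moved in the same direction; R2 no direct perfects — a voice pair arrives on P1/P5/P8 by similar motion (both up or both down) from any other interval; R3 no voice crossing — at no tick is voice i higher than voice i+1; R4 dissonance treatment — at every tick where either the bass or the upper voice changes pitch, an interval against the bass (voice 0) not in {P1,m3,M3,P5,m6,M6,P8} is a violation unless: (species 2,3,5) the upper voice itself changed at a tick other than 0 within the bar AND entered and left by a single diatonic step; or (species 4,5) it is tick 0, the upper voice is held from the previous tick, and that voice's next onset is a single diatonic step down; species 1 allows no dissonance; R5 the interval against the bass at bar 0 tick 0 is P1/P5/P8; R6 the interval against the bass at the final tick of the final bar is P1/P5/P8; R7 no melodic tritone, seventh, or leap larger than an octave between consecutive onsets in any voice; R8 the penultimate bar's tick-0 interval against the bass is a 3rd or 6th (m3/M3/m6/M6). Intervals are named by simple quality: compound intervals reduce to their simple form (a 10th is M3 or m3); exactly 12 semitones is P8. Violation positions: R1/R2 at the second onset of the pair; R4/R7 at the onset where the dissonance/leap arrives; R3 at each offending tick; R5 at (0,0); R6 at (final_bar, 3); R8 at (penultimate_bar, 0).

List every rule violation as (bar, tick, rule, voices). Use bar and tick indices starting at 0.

(0, 2, R7, (1,))
(1, 1, R4, (0, 1))
(6, 2, R4, (0, 1))
(6, 2, R7, (1,))
(7, 0, R2, (0, 1))

bar 0: v0=D3 v1=D4 downbeat P8
bar 1: v0=B2 v1=G3 downbeat m6
bar 2: v0=C3 v1=G3 downbeat P5
bar 3: v0=D3 v1=F3 downbeat m3
bar 4: v0=E3 v1=C4 downbeat m6
bar 5: v0=D3 v1=D4 downbeat P8
bar 6: v0=C3 v1=A3 downbeat M6
bar 7: v0=D3 v1=D4 downbeat P8
  -> R7 @ bar 0 tick 2 v(1,): F3->B3 leap 6st
  -> R4 @ bar 1 tick 1 v(0, 1): B2/F3 TT untreated
  -> R4 @ bar 6 tick 2 v(0, 1): C3/D4 M2 untreated
  -> R7 @ bar 6 tick 2 v(1,): E3->D4 leap 10st
  -> R2 @ bar 7 tick 0 v(0, 1): C3/A3 M6 -> D3/D4 P8 similar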